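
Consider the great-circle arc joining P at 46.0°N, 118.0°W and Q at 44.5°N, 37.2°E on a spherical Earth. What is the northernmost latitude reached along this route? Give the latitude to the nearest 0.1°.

The great circle lies in the plane with unit normal n̂ = (p₁ × p₂)/|p₁ × p₂|.
Here n̂_z ≈ +0.208; the vertex latitude is φ_max = arccos|n̂_z| ≈ 78.0°.
Check via Clairaut: cos φ_max = |cos φ₁| · sin C = cos(46.0°)·sin(17.4°) ≈ 0.208, again giving ≈ 78.0°.

≈ 78.0°N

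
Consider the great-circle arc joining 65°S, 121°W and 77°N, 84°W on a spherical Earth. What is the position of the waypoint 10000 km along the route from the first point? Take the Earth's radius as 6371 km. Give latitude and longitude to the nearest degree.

Convert each endpoint to a unit vector on the sphere (x = cos φ cos λ, y = cos φ sin λ, z = sin φ).
The central angle between the endpoints is δ = arccos(p₁·p₂) ≈ 2.510 rad (143.8°). The total great-circle distance is δ·R ≈ 2.510 × 6371 ≈ 15992 km, so the target fraction is f = 10000/15992 ≈ 0.625.
Interpolate at f ≈ 0.625 with slerp weights a = sin((1−f)δ)/sin δ ≈ 1.368, b = sin(fδ)/sin δ ≈ 1.694.
p = a·p₁ + b·p₂ ≈ (-0.258, -0.875, 0.410); φ = arcsin(p_z) ≈ 24.22°, λ = atan2(p_y, p_x) ≈ -106.44°.

≈ 24°N, 106°W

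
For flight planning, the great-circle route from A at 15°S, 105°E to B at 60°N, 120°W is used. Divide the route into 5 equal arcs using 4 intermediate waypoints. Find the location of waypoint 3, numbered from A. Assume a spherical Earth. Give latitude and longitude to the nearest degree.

≈ 51°N, 146°E

The haversine formula gives a central angle δ ≈ 2.172 rad (124.4°) between the endpoints.
Interpolate at f = 3/5 with slerp weights a = sin((1−f)δ)/sin δ ≈ 0.926, b = sin(fδ)/sin δ ≈ 1.169.
p = a·p₁ + b·p₂ ≈ (-0.524, 0.357, 0.773); φ = arcsin(p_z) ≈ 50.64°, λ = atan2(p_y, p_x) ≈ 145.69°.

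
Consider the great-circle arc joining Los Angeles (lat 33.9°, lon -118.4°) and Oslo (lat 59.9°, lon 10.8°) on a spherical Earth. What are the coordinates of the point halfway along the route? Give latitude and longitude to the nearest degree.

≈ lat 66°, lon -81°

The haversine formula gives a central angle δ ≈ 1.350 rad (77.3°) between the endpoints.
Interpolate at f = 1/2 with slerp weights a = sin((1−f)δ)/sin δ ≈ 0.640, b = sin(fδ)/sin δ ≈ 0.640.
p = a·p₁ + b·p₂ ≈ (0.063, -0.407, 0.911); φ = arcsin(p_z) ≈ 65.66°, λ = atan2(p_y, p_x) ≈ -81.26°.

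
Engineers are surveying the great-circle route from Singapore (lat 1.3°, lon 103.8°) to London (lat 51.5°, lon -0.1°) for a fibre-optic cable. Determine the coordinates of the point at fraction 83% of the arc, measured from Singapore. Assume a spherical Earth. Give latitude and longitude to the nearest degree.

From cos δ = sin φ₁ sin φ₂ + cos φ₁ cos φ₂ cos Δλ, the central angle is δ ≈ 1.703 rad (97.6°).
Interpolate at f = 0.83 with slerp weights a = sin((1−f)δ)/sin δ ≈ 0.288, b = sin(fδ)/sin δ ≈ 0.996.
p = a·p₁ + b·p₂ ≈ (0.552, 0.279, 0.786); φ = arcsin(p_z) ≈ 51.84°, λ = atan2(p_y, p_x) ≈ 26.79°.

≈ lat 52°, lon 27°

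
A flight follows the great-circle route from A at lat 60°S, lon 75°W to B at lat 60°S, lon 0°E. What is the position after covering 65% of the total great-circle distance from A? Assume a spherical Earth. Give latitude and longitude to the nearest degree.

≈ lat 65°S, lon 25°W

Convert each endpoint to a unit vector on the sphere (x = cos φ cos λ, y = cos φ sin λ, z = sin φ).
The central angle between the endpoints is δ = arccos(p₁·p₂) ≈ 0.619 rad (35.4°).
Interpolate at f = 0.65 with slerp weights a = sin((1−f)δ)/sin δ ≈ 0.370, b = sin(fδ)/sin δ ≈ 0.675.
p = a·p₁ + b·p₂ ≈ (0.385, -0.179, -0.905); φ = arcsin(p_z) ≈ -64.86°, λ = atan2(p_y, p_x) ≈ -24.90°.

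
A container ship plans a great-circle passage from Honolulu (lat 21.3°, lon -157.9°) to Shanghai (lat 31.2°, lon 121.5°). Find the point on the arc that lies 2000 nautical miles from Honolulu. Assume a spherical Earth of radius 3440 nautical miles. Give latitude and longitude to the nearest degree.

Write both endpoints as unit vectors p₁, p₂ with components (cos φ cos λ, cos φ sin λ, sin φ).
The central angle between the endpoints is δ = arccos(p₁·p₂) ≈ 1.247 rad (71.4°). The total great-circle distance is δ·R ≈ 1.247 × 3440 ≈ 4289 nmi, so the target fraction is f = 2000/4289 ≈ 0.466.
Interpolate at f ≈ 0.466 with slerp weights a = sin((1−f)δ)/sin δ ≈ 0.651, b = sin(fδ)/sin δ ≈ 0.579.
p = a·p₁ + b·p₂ ≈ (-0.821, 0.194, 0.537); φ = arcsin(p_z) ≈ 32.46°, λ = atan2(p_y, p_x) ≈ 166.69°.

≈ lat 32°, lon 167°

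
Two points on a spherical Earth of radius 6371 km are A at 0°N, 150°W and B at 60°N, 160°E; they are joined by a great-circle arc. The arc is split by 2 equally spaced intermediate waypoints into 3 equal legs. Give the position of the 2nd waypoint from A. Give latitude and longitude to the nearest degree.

≈ 42°N, 174°W

Convert each endpoint to a unit vector on the sphere (x = cos φ cos λ, y = cos φ sin λ, z = sin φ).
The central angle between the endpoints is δ = arccos(p₁·p₂) ≈ 1.244 rad (71.3°).
Interpolate at f = 2/3 with slerp weights a = sin((1−f)δ)/sin δ ≈ 0.425, b = sin(fδ)/sin δ ≈ 0.779.
p = a·p₁ + b·p₂ ≈ (-0.734, -0.080, 0.674); φ = arcsin(p_z) ≈ 42.40°, λ = atan2(p_y, p_x) ≈ -173.82°.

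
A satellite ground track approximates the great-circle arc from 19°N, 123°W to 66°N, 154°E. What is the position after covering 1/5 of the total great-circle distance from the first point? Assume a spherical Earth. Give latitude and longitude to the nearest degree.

Convert each endpoint to a unit vector on the sphere (x = cos φ cos λ, y = cos φ sin λ, z = sin φ).
The central angle between the endpoints is δ = arccos(p₁·p₂) ≈ 1.219 rad (69.9°).
Interpolate at f = 1/5 with slerp weights a = sin((1−f)δ)/sin δ ≈ 0.882, b = sin(fδ)/sin δ ≈ 0.257.
p = a·p₁ + b·p₂ ≈ (-0.548, -0.653, 0.522); φ = arcsin(p_z) ≈ 31.47°, λ = atan2(p_y, p_x) ≈ -129.99°.

≈ 31°N, 130°W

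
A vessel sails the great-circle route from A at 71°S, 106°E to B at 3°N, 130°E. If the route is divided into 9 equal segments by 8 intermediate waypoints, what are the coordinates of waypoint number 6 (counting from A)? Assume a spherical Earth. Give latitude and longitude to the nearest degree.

The haversine formula gives a central angle δ ≈ 1.321 rad (75.7°) between the endpoints.
Interpolate at f = 6/9 with slerp weights a = sin((1−f)δ)/sin δ ≈ 0.440, b = sin(fδ)/sin δ ≈ 0.796.
p = a·p₁ + b·p₂ ≈ (-0.550, 0.746, -0.374); φ = arcsin(p_z) ≈ -21.98°, λ = atan2(p_y, p_x) ≈ 126.40°.

≈ 22°S, 126°E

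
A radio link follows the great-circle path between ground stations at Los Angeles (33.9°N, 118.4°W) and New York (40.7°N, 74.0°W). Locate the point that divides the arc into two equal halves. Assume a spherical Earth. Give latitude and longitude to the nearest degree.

≈ 39°N, 97°W

Write both endpoints as unit vectors p₁, p₂ with components (cos φ cos λ, cos φ sin λ, sin φ).
The central angle between the endpoints is δ = arccos(p₁·p₂) ≈ 0.621 rad (35.6°).
Interpolate at f = 1/2 with slerp weights a = sin((1−f)δ)/sin δ ≈ 0.525, b = sin(fδ)/sin δ ≈ 0.525.
p = a·p₁ + b·p₂ ≈ (-0.098, -0.766, 0.635); φ = arcsin(p_z) ≈ 39.44°, λ = atan2(p_y, p_x) ≈ -97.26°.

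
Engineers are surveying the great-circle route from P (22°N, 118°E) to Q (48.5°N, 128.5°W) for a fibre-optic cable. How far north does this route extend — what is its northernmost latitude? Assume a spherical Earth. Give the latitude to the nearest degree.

The great circle lies in the plane with unit normal n̂ = (p₁ × p₂)/|p₁ × p₂|.
Here n̂_z ≈ +0.564; the vertex latitude is φ_max = arccos|n̂_z| ≈ 55.7°.

≈ 56°N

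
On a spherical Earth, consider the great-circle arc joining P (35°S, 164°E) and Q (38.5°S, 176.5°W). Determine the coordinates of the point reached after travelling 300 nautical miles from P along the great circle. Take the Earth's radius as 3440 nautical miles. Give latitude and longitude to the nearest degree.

≈ (36°S, 170°E)

Convert each endpoint to a unit vector on the sphere (x = cos φ cos λ, y = cos φ sin λ, z = sin φ).
The central angle between the endpoints is δ = arccos(p₁·p₂) ≈ 0.279 rad (16.0°). The total great-circle distance is δ·R ≈ 0.279 × 3440 ≈ 959 nmi, so the target fraction is f = 300/959 ≈ 0.313.
Interpolate at f ≈ 0.313 with slerp weights a = sin((1−f)δ)/sin δ ≈ 0.692, b = sin(fδ)/sin δ ≈ 0.316.
p = a·p₁ + b·p₂ ≈ (-0.792, 0.141, -0.594); φ = arcsin(p_z) ≈ -36.43°, λ = atan2(p_y, p_x) ≈ 169.90°.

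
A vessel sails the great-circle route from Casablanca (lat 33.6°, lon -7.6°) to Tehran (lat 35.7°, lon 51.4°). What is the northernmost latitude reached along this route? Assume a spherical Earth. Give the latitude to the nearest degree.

The great circle lies in the plane with unit normal n̂ = (p₁ × p₂)/|p₁ × p₂|.
Here n̂_z ≈ +0.782; the vertex latitude is φ_max = arccos|n̂_z| ≈ 38.5°.

≈ 39°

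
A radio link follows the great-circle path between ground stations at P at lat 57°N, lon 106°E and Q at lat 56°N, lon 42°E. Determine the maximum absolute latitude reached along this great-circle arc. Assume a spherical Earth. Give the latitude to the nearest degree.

The great circle lies in the plane with unit normal n̂ = (p₁ × p₂)/|p₁ × p₂|.
Here n̂_z ≈ -0.489; the vertex latitude is φ_max = arccos|n̂_z| ≈ 60.7°.
Check via Clairaut: cos φ_max = |cos φ₁| · sin C = cos(57.0°)·sin(63.9°) ≈ 0.489, again giving ≈ 60.7°.

≈ 61°N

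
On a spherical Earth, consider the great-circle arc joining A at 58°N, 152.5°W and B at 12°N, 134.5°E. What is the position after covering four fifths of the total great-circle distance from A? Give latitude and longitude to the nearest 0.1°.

From cos δ = sin φ₁ sin φ₂ + cos φ₁ cos φ₂ cos Δλ, the central angle is δ ≈ 1.237 rad (70.9°).
Interpolate at f = 4/5 with slerp weights a = sin((1−f)δ)/sin δ ≈ 0.259, b = sin(fδ)/sin δ ≈ 0.885.
p = a·p₁ + b·p₂ ≈ (-0.728, 0.554, 0.404); φ = arcsin(p_z) ≈ 23.81°, λ = atan2(p_y, p_x) ≈ 142.75°.

≈ 23.8°N, 142.8°E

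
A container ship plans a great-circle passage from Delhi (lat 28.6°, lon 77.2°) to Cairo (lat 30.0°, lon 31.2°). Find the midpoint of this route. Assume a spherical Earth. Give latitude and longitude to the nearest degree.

The haversine formula gives a central angle δ ≈ 0.696 rad (39.9°) between the endpoints.
Interpolate at f = 1/2 with slerp weights a = sin((1−f)δ)/sin δ ≈ 0.532, b = sin(fδ)/sin δ ≈ 0.532.
p = a·p₁ + b·p₂ ≈ (0.497, 0.694, 0.521); φ = arcsin(p_z) ≈ 31.37°, λ = atan2(p_y, p_x) ≈ 54.37°.

≈ lat 31°, lon 54°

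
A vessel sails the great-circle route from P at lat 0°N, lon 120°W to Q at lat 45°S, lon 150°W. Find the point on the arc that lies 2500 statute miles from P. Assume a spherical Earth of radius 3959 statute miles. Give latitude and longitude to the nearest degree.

From cos δ = sin φ₁ sin φ₂ + cos φ₁ cos φ₂ cos Δλ, the central angle is δ ≈ 0.912 rad (52.2°). The total great-circle distance is δ·R ≈ 0.912 × 3959 ≈ 3610 mi, so the target fraction is f = 2500/3610 ≈ 0.693.
Interpolate at f ≈ 0.693 with slerp weights a = sin((1−f)δ)/sin δ ≈ 0.350, b = sin(fδ)/sin δ ≈ 0.747.
p = a·p₁ + b·p₂ ≈ (-0.632, -0.567, -0.528); φ = arcsin(p_z) ≈ -31.87°, λ = atan2(p_y, p_x) ≈ -138.11°.

≈ lat 32°S, lon 138°W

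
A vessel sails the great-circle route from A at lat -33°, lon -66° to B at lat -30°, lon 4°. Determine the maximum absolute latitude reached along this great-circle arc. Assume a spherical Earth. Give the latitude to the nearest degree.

The great circle lies in the plane with unit normal n̂ = (p₁ × p₂)/|p₁ × p₂|.
Here n̂_z ≈ +0.799; the vertex latitude is φ_max = arccos|n̂_z| ≈ 36.9°.
Check via Clairaut: cos φ_max = |cos φ₁| · sin C = cos(33.0°)·sin(107.6°) ≈ 0.799, again giving ≈ 36.9°.

≈ -37°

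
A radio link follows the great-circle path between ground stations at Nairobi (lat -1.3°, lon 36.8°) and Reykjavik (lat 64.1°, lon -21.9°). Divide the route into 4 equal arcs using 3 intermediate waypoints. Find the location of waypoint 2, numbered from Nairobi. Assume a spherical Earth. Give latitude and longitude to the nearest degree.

Write both endpoints as unit vectors p₁, p₂ with components (cos φ cos λ, cos φ sin λ, sin φ).
The central angle between the endpoints is δ = arccos(p₁·p₂) ≈ 1.363 rad (78.1°).
Interpolate at f = 2/4 with slerp weights a = sin((1−f)δ)/sin δ ≈ 0.644, b = sin(fδ)/sin δ ≈ 0.644.
p = a·p₁ + b·p₂ ≈ (0.776, 0.281, 0.565); φ = arcsin(p_z) ≈ 34.37°, λ = atan2(p_y, p_x) ≈ 19.88°.

≈ lat 34°, lon 20°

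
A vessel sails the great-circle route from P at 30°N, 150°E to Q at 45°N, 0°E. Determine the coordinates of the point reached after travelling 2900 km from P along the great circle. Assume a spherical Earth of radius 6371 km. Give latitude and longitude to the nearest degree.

≈ 54°N, 135°E

The haversine formula gives a central angle δ ≈ 1.749 rad (100.2°) between the endpoints. The total great-circle distance is δ·R ≈ 1.749 × 6371 ≈ 11140 km, so the target fraction is f = 2900/11140 ≈ 0.260.
Interpolate at f ≈ 0.260 with slerp weights a = sin((1−f)δ)/sin δ ≈ 0.977, b = sin(fδ)/sin δ ≈ 0.447.
p = a·p₁ + b·p₂ ≈ (-0.417, 0.423, 0.804); φ = arcsin(p_z) ≈ 53.55°, λ = atan2(p_y, p_x) ≈ 134.58°.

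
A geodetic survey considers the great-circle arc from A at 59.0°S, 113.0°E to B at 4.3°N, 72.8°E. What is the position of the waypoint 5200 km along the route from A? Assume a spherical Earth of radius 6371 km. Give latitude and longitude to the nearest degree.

Write both endpoints as unit vectors p₁, p₂ with components (cos φ cos λ, cos φ sin λ, sin φ).
The central angle between the endpoints is δ = arccos(p₁·p₂) ≈ 1.237 rad (70.9°). The total great-circle distance is δ·R ≈ 1.237 × 6371 ≈ 7878 km, so the target fraction is f = 5200/7878 ≈ 0.660.
Interpolate at f ≈ 0.660 with slerp weights a = sin((1−f)δ)/sin δ ≈ 0.432, b = sin(fδ)/sin δ ≈ 0.771.
p = a·p₁ + b·p₂ ≈ (0.140, 0.939, -0.312); φ = arcsin(p_z) ≈ -18.21°, λ = atan2(p_y, p_x) ≈ 81.50°.

≈ 18°S, 81°E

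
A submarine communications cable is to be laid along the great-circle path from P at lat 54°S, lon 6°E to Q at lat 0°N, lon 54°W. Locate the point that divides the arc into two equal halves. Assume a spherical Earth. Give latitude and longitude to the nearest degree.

≈ lat 30°S, lon 33°W

Convert each endpoint to a unit vector on the sphere (x = cos φ cos λ, y = cos φ sin λ, z = sin φ).
The central angle between the endpoints is δ = arccos(p₁·p₂) ≈ 1.272 rad (72.9°).
Interpolate at f = 1/2 with slerp weights a = sin((1−f)δ)/sin δ ≈ 0.622, b = sin(fδ)/sin δ ≈ 0.622.
p = a·p₁ + b·p₂ ≈ (0.729, -0.465, -0.503); φ = arcsin(p_z) ≈ -30.19°, λ = atan2(p_y, p_x) ≈ -32.52°.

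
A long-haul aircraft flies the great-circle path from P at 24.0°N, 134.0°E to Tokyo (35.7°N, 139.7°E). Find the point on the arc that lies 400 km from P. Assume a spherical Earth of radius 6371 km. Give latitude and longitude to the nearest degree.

≈ 27°N, 135°E

From cos δ = sin φ₁ sin φ₂ + cos φ₁ cos φ₂ cos Δλ, the central angle is δ ≈ 0.222 rad (12.7°). The total great-circle distance is δ·R ≈ 0.222 × 6371 ≈ 1412 km, so the target fraction is f = 400/1412 ≈ 0.283.
Interpolate at f ≈ 0.283 with slerp weights a = sin((1−f)δ)/sin δ ≈ 0.719, b = sin(fδ)/sin δ ≈ 0.286.
p = a·p₁ + b·p₂ ≈ (-0.633, 0.623, 0.459); φ = arcsin(p_z) ≈ 27.34°, λ = atan2(p_y, p_x) ≈ 135.49°.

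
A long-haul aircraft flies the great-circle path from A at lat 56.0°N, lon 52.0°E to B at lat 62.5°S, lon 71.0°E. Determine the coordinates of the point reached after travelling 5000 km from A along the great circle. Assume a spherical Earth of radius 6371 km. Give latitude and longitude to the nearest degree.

Write both endpoints as unit vectors p₁, p₂ with components (cos φ cos λ, cos φ sin λ, sin φ).
The central angle between the endpoints is δ = arccos(p₁·p₂) ≈ 2.084 rad (119.4°). The total great-circle distance is δ·R ≈ 2.084 × 6371 ≈ 13279 km, so the target fraction is f = 5000/13279 ≈ 0.377.
Interpolate at f ≈ 0.377 with slerp weights a = sin((1−f)δ)/sin δ ≈ 1.106, b = sin(fδ)/sin δ ≈ 0.811.
p = a·p₁ + b·p₂ ≈ (0.503, 0.842, 0.197); φ = arcsin(p_z) ≈ 11.38°, λ = atan2(p_y, p_x) ≈ 59.15°.

≈ lat 11°N, lon 59°E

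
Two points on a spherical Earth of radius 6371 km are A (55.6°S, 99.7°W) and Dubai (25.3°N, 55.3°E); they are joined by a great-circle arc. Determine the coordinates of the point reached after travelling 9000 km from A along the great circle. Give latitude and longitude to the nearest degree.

≈ (33°S, 29°E)

The haversine formula gives a central angle δ ≈ 2.524 rad (144.6°) between the endpoints. The total great-circle distance is δ·R ≈ 2.524 × 6371 ≈ 16083 km, so the target fraction is f = 9000/16083 ≈ 0.560.
Interpolate at f ≈ 0.560 with slerp weights a = sin((1−f)δ)/sin δ ≈ 1.549, b = sin(fδ)/sin δ ≈ 1.706.
p = a·p₁ + b·p₂ ≈ (0.731, 0.406, -0.549); φ = arcsin(p_z) ≈ -33.30°, λ = atan2(p_y, p_x) ≈ 29.03°.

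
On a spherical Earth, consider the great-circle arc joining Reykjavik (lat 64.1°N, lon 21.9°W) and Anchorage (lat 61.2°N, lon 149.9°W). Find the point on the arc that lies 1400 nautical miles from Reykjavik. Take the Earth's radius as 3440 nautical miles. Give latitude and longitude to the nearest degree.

From cos δ = sin φ₁ sin φ₂ + cos φ₁ cos φ₂ cos Δλ, the central angle is δ ≈ 0.852 rad (48.8°). The total great-circle distance is δ·R ≈ 0.852 × 3440 ≈ 2930 nmi, so the target fraction is f = 1400/2930 ≈ 0.478.
Interpolate at f ≈ 0.478 with slerp weights a = sin((1−f)δ)/sin δ ≈ 0.572, b = sin(fδ)/sin δ ≈ 0.526.
p = a·p₁ + b·p₂ ≈ (0.012, -0.220, 0.975); φ = arcsin(p_z) ≈ 77.25°, λ = atan2(p_y, p_x) ≈ -86.77°.

≈ lat 77°N, lon 87°W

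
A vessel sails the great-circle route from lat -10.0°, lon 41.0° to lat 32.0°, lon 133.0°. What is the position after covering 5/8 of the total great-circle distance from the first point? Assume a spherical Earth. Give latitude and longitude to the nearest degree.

≈ lat 21°, lon 94°

Convert each endpoint to a unit vector on the sphere (x = cos φ cos λ, y = cos φ sin λ, z = sin φ).
The central angle between the endpoints is δ = arccos(p₁·p₂) ≈ 1.692 rad (97.0°).
Interpolate at f = 5/8 with slerp weights a = sin((1−f)δ)/sin δ ≈ 0.597, b = sin(fδ)/sin δ ≈ 0.878.
p = a·p₁ + b·p₂ ≈ (-0.064, 0.930, 0.361); φ = arcsin(p_z) ≈ 21.19°, λ = atan2(p_y, p_x) ≈ 93.92°.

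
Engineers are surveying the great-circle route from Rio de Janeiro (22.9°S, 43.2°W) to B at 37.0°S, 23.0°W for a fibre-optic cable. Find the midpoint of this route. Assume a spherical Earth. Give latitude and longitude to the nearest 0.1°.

Convert each endpoint to a unit vector on the sphere (x = cos φ cos λ, y = cos φ sin λ, z = sin φ).
The central angle between the endpoints is δ = arccos(p₁·p₂) ≈ 0.391 rad (22.4°).
Interpolate at f = 1/2 with slerp weights a = sin((1−f)δ)/sin δ ≈ 0.510, b = sin(fδ)/sin δ ≈ 0.510.
p = a·p₁ + b·p₂ ≈ (0.717, -0.480, -0.505); φ = arcsin(p_z) ≈ -30.34°, λ = atan2(p_y, p_x) ≈ -33.83°.

≈ 30.3°S, 33.8°W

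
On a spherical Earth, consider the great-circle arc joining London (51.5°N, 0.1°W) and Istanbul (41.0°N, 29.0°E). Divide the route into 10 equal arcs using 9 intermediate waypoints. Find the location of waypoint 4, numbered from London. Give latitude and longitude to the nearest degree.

From cos δ = sin φ₁ sin φ₂ + cos φ₁ cos φ₂ cos Δλ, the central angle is δ ≈ 0.393 rad (22.5°).
Interpolate at f = 4/10 with slerp weights a = sin((1−f)δ)/sin δ ≈ 0.610, b = sin(fδ)/sin δ ≈ 0.409.
p = a·p₁ + b·p₂ ≈ (0.650, 0.149, 0.746); φ = arcsin(p_z) ≈ 48.21°, λ = atan2(p_y, p_x) ≈ 12.91°.

≈ 48°N, 13°E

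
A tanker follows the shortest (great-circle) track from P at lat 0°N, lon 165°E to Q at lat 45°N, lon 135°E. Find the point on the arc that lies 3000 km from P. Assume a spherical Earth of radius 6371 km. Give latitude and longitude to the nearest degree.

From cos δ = sin φ₁ sin φ₂ + cos φ₁ cos φ₂ cos Δλ, the central angle is δ ≈ 0.912 rad (52.2°). The total great-circle distance is δ·R ≈ 0.912 × 6371 ≈ 5809 km, so the target fraction is f = 3000/5809 ≈ 0.516.
Interpolate at f ≈ 0.516 with slerp weights a = sin((1−f)δ)/sin δ ≈ 0.540, b = sin(fδ)/sin δ ≈ 0.574.
p = a·p₁ + b·p₂ ≈ (-0.808, 0.427, 0.406); φ = arcsin(p_z) ≈ 23.94°, λ = atan2(p_y, p_x) ≈ 152.17°.

≈ lat 24°N, lon 152°E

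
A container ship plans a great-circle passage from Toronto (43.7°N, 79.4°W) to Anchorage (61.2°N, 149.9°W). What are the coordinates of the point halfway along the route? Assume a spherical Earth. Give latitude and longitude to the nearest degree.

≈ (58°N, 107°W)

Convert each endpoint to a unit vector on the sphere (x = cos φ cos λ, y = cos φ sin λ, z = sin φ).
The central angle between the endpoints is δ = arccos(p₁·p₂) ≈ 0.765 rad (43.8°).
Interpolate at f = 1/2 with slerp weights a = sin((1−f)δ)/sin δ ≈ 0.539, b = sin(fδ)/sin δ ≈ 0.539.
p = a·p₁ + b·p₂ ≈ (-0.153, -0.513, 0.845); φ = arcsin(p_z) ≈ 57.62°, λ = atan2(p_y, p_x) ≈ -106.60°.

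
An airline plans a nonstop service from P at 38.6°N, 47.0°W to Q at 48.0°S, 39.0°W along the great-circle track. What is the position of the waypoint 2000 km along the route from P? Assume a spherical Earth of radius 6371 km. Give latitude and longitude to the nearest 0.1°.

Convert each endpoint to a unit vector on the sphere (x = cos φ cos λ, y = cos φ sin λ, z = sin φ).
The central angle between the endpoints is δ = arccos(p₁·p₂) ≈ 1.517 rad (86.9°). The total great-circle distance is δ·R ≈ 1.517 × 6371 ≈ 9662 km, so the target fraction is f = 2000/9662 ≈ 0.207.
Interpolate at f ≈ 0.207 with slerp weights a = sin((1−f)δ)/sin δ ≈ 0.934, b = sin(fδ)/sin δ ≈ 0.309.
p = a·p₁ + b·p₂ ≈ (0.659, -0.664, 0.353); φ = arcsin(p_z) ≈ 20.68°, λ = atan2(p_y, p_x) ≈ -45.24°.

≈ 20.7°N, 45.2°W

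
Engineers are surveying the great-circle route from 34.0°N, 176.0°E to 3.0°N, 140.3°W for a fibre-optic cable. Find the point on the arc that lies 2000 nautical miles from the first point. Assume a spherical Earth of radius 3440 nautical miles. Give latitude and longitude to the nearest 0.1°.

≈ 14.9°N, 153.8°W

The haversine formula gives a central angle δ ≈ 0.892 rad (51.1°) between the endpoints. The total great-circle distance is δ·R ≈ 0.892 × 3440 ≈ 3069 nmi, so the target fraction is f = 2000/3069 ≈ 0.652.
Interpolate at f ≈ 0.652 with slerp weights a = sin((1−f)δ)/sin δ ≈ 0.393, b = sin(fδ)/sin δ ≈ 0.706.
p = a·p₁ + b·p₂ ≈ (-0.867, -0.427, 0.257); φ = arcsin(p_z) ≈ 14.86°, λ = atan2(p_y, p_x) ≈ -153.76°.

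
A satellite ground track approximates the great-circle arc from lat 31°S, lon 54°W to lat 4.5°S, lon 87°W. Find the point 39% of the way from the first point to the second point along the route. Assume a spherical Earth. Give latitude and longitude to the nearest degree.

Write both endpoints as unit vectors p₁, p₂ with components (cos φ cos λ, cos φ sin λ, sin φ).
The central angle between the endpoints is δ = arccos(p₁·p₂) ≈ 0.712 rad (40.8°).
Interpolate at f = 0.39 with slerp weights a = sin((1−f)δ)/sin δ ≈ 0.644, b = sin(fδ)/sin δ ≈ 0.420.
p = a·p₁ + b·p₂ ≈ (0.346, -0.864, -0.365); φ = arcsin(p_z) ≈ -21.38°, λ = atan2(p_y, p_x) ≈ -68.16°.

≈ lat 21°S, lon 68°W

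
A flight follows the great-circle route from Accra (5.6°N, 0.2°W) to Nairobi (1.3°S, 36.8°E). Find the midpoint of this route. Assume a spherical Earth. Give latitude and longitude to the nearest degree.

≈ (2°N, 18°E)

Write both endpoints as unit vectors p₁, p₂ with components (cos φ cos λ, cos φ sin λ, sin φ).
The central angle between the endpoints is δ = arccos(p₁·p₂) ≈ 0.656 rad (37.6°).
Interpolate at f = 1/2 with slerp weights a = sin((1−f)δ)/sin δ ≈ 0.528, b = sin(fδ)/sin δ ≈ 0.528.
p = a·p₁ + b·p₂ ≈ (0.948, 0.314, 0.040); φ = arcsin(p_z) ≈ 2.27°, λ = atan2(p_y, p_x) ≈ 18.34°.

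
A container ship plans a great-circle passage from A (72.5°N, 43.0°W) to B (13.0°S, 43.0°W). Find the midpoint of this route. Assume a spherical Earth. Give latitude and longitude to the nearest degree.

Convert each endpoint to a unit vector on the sphere (x = cos φ cos λ, y = cos φ sin λ, z = sin φ).
The central angle between the endpoints is δ = arccos(p₁·p₂) ≈ 1.492 rad (85.5°).
Interpolate at f = 1/2 with slerp weights a = sin((1−f)δ)/sin δ ≈ 0.681, b = sin(fδ)/sin δ ≈ 0.681.
p = a·p₁ + b·p₂ ≈ (0.635, -0.592, 0.496); φ = arcsin(p_z) ≈ 29.75°, λ = atan2(p_y, p_x) ≈ -43.00°.

≈ (30°N, 43°W)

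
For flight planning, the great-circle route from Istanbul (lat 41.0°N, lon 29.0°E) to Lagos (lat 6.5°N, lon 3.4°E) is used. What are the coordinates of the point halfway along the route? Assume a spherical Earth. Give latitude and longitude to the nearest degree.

≈ lat 24°N, lon 14°E

The haversine formula gives a central angle δ ≈ 0.722 rad (41.4°) between the endpoints.
Interpolate at f = 1/2 with slerp weights a = sin((1−f)δ)/sin δ ≈ 0.534, b = sin(fδ)/sin δ ≈ 0.534.
p = a·p₁ + b·p₂ ≈ (0.883, 0.227, 0.411); φ = arcsin(p_z) ≈ 24.28°, λ = atan2(p_y, p_x) ≈ 14.42°.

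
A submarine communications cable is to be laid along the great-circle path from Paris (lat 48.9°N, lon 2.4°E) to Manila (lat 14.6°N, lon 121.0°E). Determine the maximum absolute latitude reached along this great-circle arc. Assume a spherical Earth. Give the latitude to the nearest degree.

The great circle lies in the plane with unit normal n̂ = (p₁ × p₂)/|p₁ × p₂|.
Here n̂_z ≈ +0.562; the vertex latitude is φ_max = arccos|n̂_z| ≈ 55.8°.

≈ 56°N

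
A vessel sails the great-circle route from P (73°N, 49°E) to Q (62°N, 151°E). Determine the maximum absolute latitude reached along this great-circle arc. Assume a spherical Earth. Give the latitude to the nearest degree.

The great circle lies in the plane with unit normal n̂ = (p₁ × p₂)/|p₁ × p₂|.
Here n̂_z ≈ +0.232; the vertex latitude is φ_max = arccos|n̂_z| ≈ 76.6°.
Check via Clairaut: cos φ_max = |cos φ₁| · sin C = cos(73.0°)·sin(52.6°) ≈ 0.232, again giving ≈ 76.6°.

≈ 77°N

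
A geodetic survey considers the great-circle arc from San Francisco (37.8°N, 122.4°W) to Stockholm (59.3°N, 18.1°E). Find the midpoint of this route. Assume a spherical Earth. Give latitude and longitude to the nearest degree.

From cos δ = sin φ₁ sin φ₂ + cos φ₁ cos φ₂ cos Δλ, the central angle is δ ≈ 1.353 rad (77.5°).
Interpolate at f = 1/2 with slerp weights a = sin((1−f)δ)/sin δ ≈ 0.641, b = sin(fδ)/sin δ ≈ 0.641.
p = a·p₁ + b·p₂ ≈ (0.040, -0.326, 0.944); φ = arcsin(p_z) ≈ 70.82°, λ = atan2(p_y, p_x) ≈ -83.06°.

≈ 71°N, 83°W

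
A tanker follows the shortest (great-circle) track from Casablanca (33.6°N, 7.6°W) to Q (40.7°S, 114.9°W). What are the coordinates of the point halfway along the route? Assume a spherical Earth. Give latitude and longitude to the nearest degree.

≈ (6°S, 58°W)

The haversine formula gives a central angle δ ≈ 2.152 rad (123.3°) between the endpoints.
Interpolate at f = 1/2 with slerp weights a = sin((1−f)δ)/sin δ ≈ 1.053, b = sin(fδ)/sin δ ≈ 1.053.
p = a·p₁ + b·p₂ ≈ (0.533, -0.840, -0.104); φ = arcsin(p_z) ≈ -5.96°, λ = atan2(p_y, p_x) ≈ -57.60°.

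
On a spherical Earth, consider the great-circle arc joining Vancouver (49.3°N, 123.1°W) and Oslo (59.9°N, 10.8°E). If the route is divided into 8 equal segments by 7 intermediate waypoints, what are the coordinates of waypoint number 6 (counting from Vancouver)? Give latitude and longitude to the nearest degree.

Write both endpoints as unit vectors p₁, p₂ with components (cos φ cos λ, cos φ sin λ, sin φ).
The central angle between the endpoints is δ = arccos(p₁·p₂) ≈ 1.127 rad (64.6°).
Interpolate at f = 6/8 with slerp weights a = sin((1−f)δ)/sin δ ≈ 0.308, b = sin(fδ)/sin δ ≈ 0.828.
p = a·p₁ + b·p₂ ≈ (0.298, -0.090, 0.950); φ = arcsin(p_z) ≈ 71.83°, λ = atan2(p_y, p_x) ≈ -16.84°.

≈ (72°N, 17°W)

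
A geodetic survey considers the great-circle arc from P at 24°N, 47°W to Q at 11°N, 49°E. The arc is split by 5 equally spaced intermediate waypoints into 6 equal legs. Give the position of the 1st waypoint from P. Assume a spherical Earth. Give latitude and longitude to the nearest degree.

From cos δ = sin φ₁ sin φ₂ + cos φ₁ cos φ₂ cos Δλ, the central angle is δ ≈ 1.587 rad (90.9°).
Interpolate at f = 1/6 with slerp weights a = sin((1−f)δ)/sin δ ≈ 0.969, b = sin(fδ)/sin δ ≈ 0.261.
p = a·p₁ + b·p₂ ≈ (0.772, -0.454, 0.444); φ = arcsin(p_z) ≈ 26.37°, λ = atan2(p_y, p_x) ≈ -30.45°.

≈ 26°N, 30°W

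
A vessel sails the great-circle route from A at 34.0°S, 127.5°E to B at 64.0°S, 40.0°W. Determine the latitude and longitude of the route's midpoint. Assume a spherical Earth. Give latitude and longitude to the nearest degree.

Write both endpoints as unit vectors p₁, p₂ with components (cos φ cos λ, cos φ sin λ, sin φ).
The central angle between the endpoints is δ = arccos(p₁·p₂) ≈ 1.422 rad (81.5°).
Interpolate at f = 1/2 with slerp weights a = sin((1−f)δ)/sin δ ≈ 0.660, b = sin(fδ)/sin δ ≈ 0.660.
p = a·p₁ + b·p₂ ≈ (-0.111, 0.248, -0.962); φ = arcsin(p_z) ≈ -74.22°, λ = atan2(p_y, p_x) ≈ 114.19°.

≈ 74°S, 114°E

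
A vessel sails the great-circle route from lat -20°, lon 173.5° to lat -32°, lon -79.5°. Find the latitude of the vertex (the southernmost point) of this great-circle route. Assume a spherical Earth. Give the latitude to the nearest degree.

≈ -40°

The great circle lies in the plane with unit normal n̂ = (p₁ × p₂)/|p₁ × p₂|.
Here n̂_z ≈ +0.763; the vertex latitude is φ_max = arccos|n̂_z| ≈ 40.3°.
Check via Clairaut: cos φ_max = |cos φ₁| · sin C = cos(20.0°)·sin(125.7°) ≈ 0.763, again giving ≈ 40.3°.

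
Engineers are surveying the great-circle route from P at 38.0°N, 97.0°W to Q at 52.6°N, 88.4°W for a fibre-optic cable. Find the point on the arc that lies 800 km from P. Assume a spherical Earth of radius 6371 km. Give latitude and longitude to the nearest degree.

Write both endpoints as unit vectors p₁, p₂ with components (cos φ cos λ, cos φ sin λ, sin φ).
The central angle between the endpoints is δ = arccos(p₁·p₂) ≈ 0.275 rad (15.8°). The total great-circle distance is δ·R ≈ 0.275 × 6371 ≈ 1754 km, so the target fraction is f = 800/1754 ≈ 0.456.
Interpolate at f ≈ 0.456 with slerp weights a = sin((1−f)δ)/sin δ ≈ 0.549, b = sin(fδ)/sin δ ≈ 0.461.
p = a·p₁ + b·p₂ ≈ (-0.045, -0.709, 0.704); φ = arcsin(p_z) ≈ 44.74°, λ = atan2(p_y, p_x) ≈ -93.62°.

≈ 45°N, 94°W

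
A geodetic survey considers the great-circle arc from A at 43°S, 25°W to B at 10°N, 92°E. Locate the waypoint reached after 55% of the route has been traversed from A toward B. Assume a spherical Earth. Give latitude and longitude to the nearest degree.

Convert each endpoint to a unit vector on the sphere (x = cos φ cos λ, y = cos φ sin λ, z = sin φ).
The central angle between the endpoints is δ = arccos(p₁·p₂) ≈ 2.032 rad (116.4°).
Interpolate at f = 0.55 with slerp weights a = sin((1−f)δ)/sin δ ≈ 0.885, b = sin(fδ)/sin δ ≈ 1.004.
p = a·p₁ + b·p₂ ≈ (0.552, 0.715, -0.429); φ = arcsin(p_z) ≈ -25.41°, λ = atan2(p_y, p_x) ≈ 52.32°.

≈ 25°S, 52°E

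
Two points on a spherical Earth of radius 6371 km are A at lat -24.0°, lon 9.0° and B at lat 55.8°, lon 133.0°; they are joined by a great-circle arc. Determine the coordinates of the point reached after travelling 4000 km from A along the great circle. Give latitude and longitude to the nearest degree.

Write both endpoints as unit vectors p₁, p₂ with components (cos φ cos λ, cos φ sin λ, sin φ).
The central angle between the endpoints is δ = arccos(p₁·p₂) ≈ 2.244 rad (128.6°). The total great-circle distance is δ·R ≈ 2.244 × 6371 ≈ 14297 km, so the target fraction is f = 4000/14297 ≈ 0.280.
Interpolate at f ≈ 0.280 with slerp weights a = sin((1−f)δ)/sin δ ≈ 1.278, b = sin(fδ)/sin δ ≈ 0.751.
p = a·p₁ + b·p₂ ≈ (0.865, 0.491, 0.102); φ = arcsin(p_z) ≈ 5.84°, λ = atan2(p_y, p_x) ≈ 29.61°.

≈ lat 6°, lon 30°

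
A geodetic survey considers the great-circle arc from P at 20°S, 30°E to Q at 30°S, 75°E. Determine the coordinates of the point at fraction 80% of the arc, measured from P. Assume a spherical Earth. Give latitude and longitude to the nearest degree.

Write both endpoints as unit vectors p₁, p₂ with components (cos φ cos λ, cos φ sin λ, sin φ).
The central angle between the endpoints is δ = arccos(p₁·p₂) ≈ 0.728 rad (41.7°).
Interpolate at f = 0.80 with slerp weights a = sin((1−f)δ)/sin δ ≈ 0.218, b = sin(fδ)/sin δ ≈ 0.827.
p = a·p₁ + b·p₂ ≈ (0.363, 0.794, -0.488); φ = arcsin(p_z) ≈ -29.20°, λ = atan2(p_y, p_x) ≈ 65.45°.

≈ 29°S, 65°E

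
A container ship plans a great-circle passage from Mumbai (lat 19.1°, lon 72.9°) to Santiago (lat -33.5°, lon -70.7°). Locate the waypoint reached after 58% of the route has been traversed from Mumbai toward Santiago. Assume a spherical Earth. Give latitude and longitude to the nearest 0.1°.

≈ lat -27.0°, lon 0.6°

The haversine formula gives a central angle δ ≈ 2.523 rad (144.6°) between the endpoints.
Interpolate at f = 0.58 with slerp weights a = sin((1−f)δ)/sin δ ≈ 1.505, b = sin(fδ)/sin δ ≈ 1.715.
p = a·p₁ + b·p₂ ≈ (0.891, 0.009, -0.454); φ = arcsin(p_z) ≈ -27.02°, λ = atan2(p_y, p_x) ≈ 0.59°.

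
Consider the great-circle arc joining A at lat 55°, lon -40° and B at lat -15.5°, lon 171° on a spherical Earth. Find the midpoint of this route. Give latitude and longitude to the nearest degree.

Convert each endpoint to a unit vector on the sphere (x = cos φ cos λ, y = cos φ sin λ, z = sin φ).
The central angle between the endpoints is δ = arccos(p₁·p₂) ≈ 2.336 rad (133.8°).
Interpolate at f = 1/2 with slerp weights a = sin((1−f)δ)/sin δ ≈ 1.276, b = sin(fδ)/sin δ ≈ 1.276.
p = a·p₁ + b·p₂ ≈ (-0.654, -0.278, 0.704); φ = arcsin(p_z) ≈ 44.75°, λ = atan2(p_y, p_x) ≈ -156.96°.

≈ lat 45°, lon -157°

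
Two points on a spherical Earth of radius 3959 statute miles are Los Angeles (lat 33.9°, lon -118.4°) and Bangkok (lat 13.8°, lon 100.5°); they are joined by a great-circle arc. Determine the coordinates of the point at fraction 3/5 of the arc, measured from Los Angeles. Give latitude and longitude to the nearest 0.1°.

≈ lat 47.4°, lon 141.6°

Write both endpoints as unit vectors p₁, p₂ with components (cos φ cos λ, cos φ sin λ, sin φ).
The central angle between the endpoints is δ = arccos(p₁·p₂) ≈ 2.088 rad (119.6°).
Interpolate at f = 3/5 with slerp weights a = sin((1−f)δ)/sin δ ≈ 0.853, b = sin(fδ)/sin δ ≈ 1.093.
p = a·p₁ + b·p₂ ≈ (-0.530, 0.421, 0.736); φ = arcsin(p_z) ≈ 47.42°, λ = atan2(p_y, p_x) ≈ 141.56°.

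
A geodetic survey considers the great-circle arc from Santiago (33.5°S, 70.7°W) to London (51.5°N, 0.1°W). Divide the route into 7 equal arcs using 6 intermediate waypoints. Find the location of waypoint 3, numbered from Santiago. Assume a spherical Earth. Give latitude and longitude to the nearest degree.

≈ 4°N, 45°W

Write both endpoints as unit vectors p₁, p₂ with components (cos φ cos λ, cos φ sin λ, sin φ).
The central angle between the endpoints is δ = arccos(p₁·p₂) ≈ 1.833 rad (105.0°).
Interpolate at f = 3/7 with slerp weights a = sin((1−f)δ)/sin δ ≈ 0.897, b = sin(fδ)/sin δ ≈ 0.732.
p = a·p₁ + b·p₂ ≈ (0.703, -0.707, 0.078); φ = arcsin(p_z) ≈ 4.48°, λ = atan2(p_y, p_x) ≈ -45.15°.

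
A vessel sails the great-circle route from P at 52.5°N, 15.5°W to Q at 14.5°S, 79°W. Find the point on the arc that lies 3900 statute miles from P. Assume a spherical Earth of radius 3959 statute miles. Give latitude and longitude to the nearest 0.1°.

Write both endpoints as unit vectors p₁, p₂ with components (cos φ cos λ, cos φ sin λ, sin φ).
The central angle between the endpoints is δ = arccos(p₁·p₂) ≈ 1.506 rad (86.3°). The total great-circle distance is δ·R ≈ 1.506 × 3959 ≈ 5964 mi, so the target fraction is f = 3900/5964 ≈ 0.654.
Interpolate at f ≈ 0.654 with slerp weights a = sin((1−f)δ)/sin δ ≈ 0.499, b = sin(fδ)/sin δ ≈ 0.835.
p = a·p₁ + b·p₂ ≈ (0.447, -0.875, 0.187); φ = arcsin(p_z) ≈ 10.77°, λ = atan2(p_y, p_x) ≈ -62.93°.

≈ 10.8°N, 62.9°W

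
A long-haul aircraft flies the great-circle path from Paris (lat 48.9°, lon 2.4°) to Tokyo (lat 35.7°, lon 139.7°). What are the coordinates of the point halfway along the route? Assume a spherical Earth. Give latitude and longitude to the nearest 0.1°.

Write both endpoints as unit vectors p₁, p₂ with components (cos φ cos λ, cos φ sin λ, sin φ).
The central angle between the endpoints is δ = arccos(p₁·p₂) ≈ 1.523 rad (87.3°).
Interpolate at f = 1/2 with slerp weights a = sin((1−f)δ)/sin δ ≈ 0.691, b = sin(fδ)/sin δ ≈ 0.691.
p = a·p₁ + b·p₂ ≈ (0.026, 0.382, 0.924); φ = arcsin(p_z) ≈ 67.49°, λ = atan2(p_y, p_x) ≈ 86.12°.

≈ lat 67.5°, lon 86.1°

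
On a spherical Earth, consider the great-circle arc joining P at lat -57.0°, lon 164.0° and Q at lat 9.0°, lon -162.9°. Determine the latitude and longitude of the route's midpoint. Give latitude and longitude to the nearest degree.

Write both endpoints as unit vectors p₁, p₂ with components (cos φ cos λ, cos φ sin λ, sin φ).
The central angle between the endpoints is δ = arccos(p₁·p₂) ≈ 1.246 rad (71.4°).
Interpolate at f = 1/2 with slerp weights a = sin((1−f)δ)/sin δ ≈ 0.616, b = sin(fδ)/sin δ ≈ 0.616.
p = a·p₁ + b·p₂ ≈ (-0.903, -0.086, -0.420); φ = arcsin(p_z) ≈ -24.83°, λ = atan2(p_y, p_x) ≈ -174.54°.

≈ lat -25°, lon -175°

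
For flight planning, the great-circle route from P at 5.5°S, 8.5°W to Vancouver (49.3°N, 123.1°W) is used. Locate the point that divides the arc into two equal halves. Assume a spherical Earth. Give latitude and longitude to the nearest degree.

≈ 35°N, 48°W

Write both endpoints as unit vectors p₁, p₂ with components (cos φ cos λ, cos φ sin λ, sin φ).
The central angle between the endpoints is δ = arccos(p₁·p₂) ≈ 1.921 rad (110.1°).
Interpolate at f = 1/2 with slerp weights a = sin((1−f)δ)/sin δ ≈ 0.872, b = sin(fδ)/sin δ ≈ 0.872.
p = a·p₁ + b·p₂ ≈ (0.548, -0.605, 0.578); φ = arcsin(p_z) ≈ 35.29°, λ = atan2(p_y, p_x) ≈ -47.82°.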